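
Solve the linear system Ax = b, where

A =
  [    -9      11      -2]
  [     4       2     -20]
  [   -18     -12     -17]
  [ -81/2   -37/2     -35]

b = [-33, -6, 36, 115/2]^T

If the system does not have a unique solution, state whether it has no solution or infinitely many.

Row-reduce:
R1 ← R1 / (-9).
R2 ← R2 − 4·R1.
R3 ← R3 + 18·R1.
R4 ← R4 + 81/2·R1.
R2 ← R2 / (62/9).
R1 ← R1 + 11/9·R2.
R3 ← R3 + 34·R2.
R4 ← R4 + 68·R2.
R3 ← R3 / (-3599/31).
R1 ← R1 + 108/31·R3.
R2 ← R2 + 94/31·R3.
R4 ← R4 + 7198/31·R3.
Row 4 reduces to 0 = 2, a contradiction. The system is inconsistent.

no solution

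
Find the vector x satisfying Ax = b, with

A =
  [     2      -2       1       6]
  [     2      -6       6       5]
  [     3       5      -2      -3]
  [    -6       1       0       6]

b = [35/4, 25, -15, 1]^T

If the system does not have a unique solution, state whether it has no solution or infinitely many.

x_1 = 0, x_2 = -2, x_3 = 7/4, x_4 = 1/2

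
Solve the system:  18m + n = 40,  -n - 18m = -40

infinitely many solutions

Row-reduce:
R1 ← R1 / (18).
R2 ← R2 + 18·R1.
Rank is 1 with 2 unknowns, leaving n free.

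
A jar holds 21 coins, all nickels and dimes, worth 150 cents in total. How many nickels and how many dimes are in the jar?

Let n = nickels, d = dimes.
  d + n = 21
  5n + 10d = 150
Row-reduce the augmented matrix:
R2 ← R2 − 5·R1.
R2 ← R2 / (5).
R1 ← R1 − 1·R2.
Reading off the reduced rows gives n = 12, d = 9.

nickels: 12, dimes: 9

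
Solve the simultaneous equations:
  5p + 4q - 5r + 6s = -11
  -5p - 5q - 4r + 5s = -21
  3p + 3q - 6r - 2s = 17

Row-reduce:
R1 ← R1 / (5).
R2 ← R2 + 5·R1.
R3 ← R3 − 3·R1.
R2 ← R2 / (-1).
R1 ← R1 − 4/5·R2.
R3 ← R3 − 3/5·R2.
R3 ← R3 / (-42/5).
R1 ← R1 + 41/5·R3.
R2 ← R2 − 9·R3.
Rank is 3 with 4 unknowns, leaving s free.

infinitely many solutions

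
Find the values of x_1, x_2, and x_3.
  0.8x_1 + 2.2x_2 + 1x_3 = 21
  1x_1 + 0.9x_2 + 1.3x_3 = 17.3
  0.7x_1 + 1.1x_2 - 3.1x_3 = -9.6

Row-reduce the augmented matrix:
R1 ← R1 / (4/5).
R2 ← R2 − 1·R1.
R3 ← R3 − 7/10·R1.
R2 ← R2 / (-37/20).
R1 ← R1 − 11/4·R2.
R3 ← R3 + 33/40·R2.
R3 ← R3 / (-1479/370).
R1 ← R1 − 49/37·R3.
R2 ← R2 + 1/37·R3.
Reading off the reduced rows gives x_1 = 5, x_2 = 5, x_3 = 6.

x_1 = 5, x_2 = 5, x_3 = 6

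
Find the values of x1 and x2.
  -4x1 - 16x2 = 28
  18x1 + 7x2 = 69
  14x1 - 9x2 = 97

x1 = 5, x2 = -3

Row-reduce the augmented matrix:
R1 ← R1 / (-4).
R2 ← R2 − 18·R1.
R3 ← R3 − 14·R1.
R2 ← R2 / (-65).
R1 ← R1 − 4·R2.
R3 ← R3 + 65·R2.
R3 reduces to 0 = 0, so the extra equation is consistent.
Reading off the reduced rows gives x1 = 5, x2 = -3.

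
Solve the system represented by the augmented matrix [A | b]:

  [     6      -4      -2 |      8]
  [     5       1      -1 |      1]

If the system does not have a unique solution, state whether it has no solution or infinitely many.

infinitely many solutions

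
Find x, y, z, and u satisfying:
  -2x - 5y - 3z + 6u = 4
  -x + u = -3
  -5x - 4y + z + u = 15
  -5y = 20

x = -1, y = -4, z = -2, u = -4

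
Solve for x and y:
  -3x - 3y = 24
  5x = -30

Row-reduce the augmented matrix:
R1 ← R1 / (-3).
R2 ← R2 − 5·R1.
R2 ← R2 / (-5).
R1 ← R1 − 1·R2.
Reading off the reduced rows gives x = -6, y = -2.

x = -6, y = -2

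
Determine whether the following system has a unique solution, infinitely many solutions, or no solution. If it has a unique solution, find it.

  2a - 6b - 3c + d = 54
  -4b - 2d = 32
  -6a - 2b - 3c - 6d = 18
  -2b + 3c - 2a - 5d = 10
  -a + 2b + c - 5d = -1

a = 5, b = -6, c = -4, d = -4

Row-reduce the augmented matrix:
R1 ← R1 / (2).
R3 ← R3 + 6·R1.
R4 ← R4 + 2·R1.
R5 ← R5 + 1·R1.
R2 ← R2 / (-4).
R1 ← R1 + 3·R2.
R3 ← R3 + 20·R2.
R4 ← R4 + 8·R2.
R5 ← R5 + 1·R2.
R3 ← R3 / (-12).
R1 ← R1 + 3/2·R3.
R5 ← R5 + 1/2·R3.
Swap R4 and R5.
R4 ← R4 / (-103/24).
R1 ← R1 − 9/8·R4.
R2 ← R2 − 1/2·R4.
R3 ← R3 + 7/12·R4.
R5 reduces to 0 = 0, so the extra equation is consistent.
Reading off the reduced rows gives a = 5, b = -6, c = -4, d = -4.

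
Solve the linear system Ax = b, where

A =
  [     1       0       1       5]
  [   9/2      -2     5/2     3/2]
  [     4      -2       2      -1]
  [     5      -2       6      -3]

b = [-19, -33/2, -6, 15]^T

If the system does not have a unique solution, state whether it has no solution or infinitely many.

Row-reduce:
R2 ← R2 − 9/2·R1.
R3 ← R3 − 4·R1.
R4 ← R4 − 5·R1.
R2 ← R2 / (-2).
R3 ← R3 + 2·R2.
R4 ← R4 + 2·R2.
Swap R3 and R4.
R3 ← R3 / (3).
R1 ← R1 − 1·R3.
R2 ← R2 − 1·R3.
Row 4 reduces to 0 = 1, a contradiction. The system is inconsistent.

no solution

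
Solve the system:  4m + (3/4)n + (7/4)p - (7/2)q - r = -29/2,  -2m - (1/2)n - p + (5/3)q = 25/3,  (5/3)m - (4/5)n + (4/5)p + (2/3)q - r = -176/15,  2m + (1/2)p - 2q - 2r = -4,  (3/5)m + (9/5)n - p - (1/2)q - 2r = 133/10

infinitely many solutions

Row-reduce:
R1 ← R1 / (4).
R2 ← R2 + 2·R1.
R3 ← R3 − 5/3·R1.
R4 ← R4 − 2·R1.
R5 ← R5 − 3/5·R1.
R2 ← R2 / (-1/8).
R1 ← R1 − 3/16·R2.
R3 ← R3 + 89/80·R2.
R4 ← R4 + 3/8·R2.
R5 ← R5 − 27/16·R2.
R3 ← R3 / (71/60).
R1 ← R1 − 1/4·R3.
R2 ← R2 − 1·R3.
R5 ← R5 + 59/20·R3.
Swap R4 and R5.
R4 ← R4 / (4293/710).
R1 ← R1 + 114/71·R4.
R2 ← R2 + 374/213·R4.
R3 ← R3 − 172/71·R4.
Rank is 4 with 5 unknowns, leaving r free.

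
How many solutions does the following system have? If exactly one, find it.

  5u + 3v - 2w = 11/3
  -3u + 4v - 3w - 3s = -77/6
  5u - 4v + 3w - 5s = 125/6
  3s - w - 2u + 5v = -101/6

Row-reduce the augmented matrix:
R1 ← R1 / (5).
R2 ← R2 + 3·R1.
R3 ← R3 − 5·R1.
R4 ← R4 + 2·R1.
R2 ← R2 / (29/5).
R1 ← R1 − 3/5·R2.
R3 ← R3 + 7·R2.
R4 ← R4 − 31/5·R2.
R3 ← R3 / (-2/29).
R1 ← R1 − 1/29·R3.
R2 ← R2 + 21/29·R3.
R4 ← R4 − 78/29·R3.
R4 ← R4 / (-330).
R1 ← R1 + 4·R4.
R2 ← R2 − 90·R4.
R3 ← R3 − 125·R4.
Reading off the reduced rows gives u = 2, v = -7/3, w = -1/3, s = -1/2.

u = 2, v = -7/3, w = -1/3, s = -1/2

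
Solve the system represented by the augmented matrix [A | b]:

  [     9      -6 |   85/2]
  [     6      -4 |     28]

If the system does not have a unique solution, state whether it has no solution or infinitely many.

Row-reduce:
R1 ← R1 / (9).
R2 ← R2 − 6·R1.
Row 2 reduces to 0 = -1/3, a contradiction. The system is inconsistent.

no solution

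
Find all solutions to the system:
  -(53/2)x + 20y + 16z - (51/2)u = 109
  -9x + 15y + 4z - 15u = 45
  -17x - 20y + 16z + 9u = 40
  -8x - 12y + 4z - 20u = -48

no solution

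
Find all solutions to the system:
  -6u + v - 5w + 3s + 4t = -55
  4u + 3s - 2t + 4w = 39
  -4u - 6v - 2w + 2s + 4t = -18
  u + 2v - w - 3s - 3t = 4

infinitely many solutions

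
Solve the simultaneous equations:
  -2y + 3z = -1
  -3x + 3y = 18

infinitely many solutions

Row-reduce:
Swap R1 and R2.
R1 ← R1 / (-3).
R2 ← R2 / (-2).
R1 ← R1 + 1·R2.
Rank is 2 with 3 unknowns, leaving z free.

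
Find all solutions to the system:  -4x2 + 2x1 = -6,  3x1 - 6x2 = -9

Row-reduce:
R1 ← R1 / (2).
R2 ← R2 − 3·R1.
Rank is 1 with 2 unknowns, leaving x2 free.

infinitely many solutions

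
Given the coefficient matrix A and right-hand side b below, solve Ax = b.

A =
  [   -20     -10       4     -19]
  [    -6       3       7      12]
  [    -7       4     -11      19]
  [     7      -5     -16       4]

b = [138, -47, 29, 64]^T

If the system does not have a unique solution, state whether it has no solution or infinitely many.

Row-reduce the augmented matrix:
R1 ← R1 / (-20).
R2 ← R2 + 6·R1.
R3 ← R3 + 7·R1.
R4 ← R4 − 7·R1.
R2 ← R2 / (6).
R1 ← R1 − 1/2·R2.
R3 ← R3 − 15/2·R2.
R4 ← R4 + 17/2·R2.
R3 ← R3 / (-393/20).
R1 ← R1 + 41/60·R3.
R2 ← R2 − 29/30·R3.
R4 ← R4 + 383/60·R3.
R4 ← R4 / (8363/393).
R1 ← R1 + 509/786·R4.
R2 ← R2 − 2455/786·R4.
R3 ← R3 + 47/262·R4.
Reading off the reduced rows gives x_1 = -4, x_2 = -4, x_3 = -5, x_4 = -2.

x_1 = -4, x_2 = -4, x_3 = -5, x_4 = -2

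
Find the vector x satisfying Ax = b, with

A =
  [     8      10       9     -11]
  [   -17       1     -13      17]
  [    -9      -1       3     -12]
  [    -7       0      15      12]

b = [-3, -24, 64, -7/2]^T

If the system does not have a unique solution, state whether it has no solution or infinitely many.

Row-reduce the augmented matrix:
R1 ← R1 / (8).
R2 ← R2 + 17·R1.
R3 ← R3 + 9·R1.
R4 ← R4 + 7·R1.
R2 ← R2 / (89/4).
R1 ← R1 − 5/4·R2.
R3 ← R3 − 41/4·R2.
R4 ← R4 − 35/4·R2.
R3 ← R3 / (917/89).
R1 ← R1 − 139/178·R3.
R2 ← R2 − 49/178·R3.
R4 ← R4 − 3643/178·R3.
R4 ← R4 / (87053/1834).
R1 ← R1 − 1115/1834·R4.
R2 ← R2 − 75/262·R4.
R3 ← R3 + 1908/917·R4.
Reading off the reduced rows gives x_1 = -5/2, x_2 = -5/2, x_3 = 1, x_4 = -3.

x_1 = -5/2, x_2 = -5/2, x_3 = 1, x_4 = -3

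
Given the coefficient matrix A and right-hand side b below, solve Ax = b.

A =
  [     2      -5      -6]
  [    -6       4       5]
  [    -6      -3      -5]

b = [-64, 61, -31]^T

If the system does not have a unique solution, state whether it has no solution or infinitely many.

x_1 = -2, x_2 = 6, x_3 = 5

Row-reduce the augmented matrix:
R1 ← R1 / (2).
R2 ← R2 + 6·R1.
R3 ← R3 + 6·R1.
R2 ← R2 / (-11).
R1 ← R1 + 5/2·R2.
R3 ← R3 + 18·R2.
R3 ← R3 / (-19/11).
R1 ← R1 + 1/22·R3.
R2 ← R2 − 13/11·R3.
Reading off the reduced rows gives x_1 = -2, x_2 = 6, x_3 = 5.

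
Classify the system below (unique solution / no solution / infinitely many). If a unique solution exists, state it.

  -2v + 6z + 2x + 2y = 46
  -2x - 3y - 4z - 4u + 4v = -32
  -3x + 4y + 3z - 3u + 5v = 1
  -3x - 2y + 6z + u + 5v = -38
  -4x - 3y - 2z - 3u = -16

Row-reduce the augmented matrix:
R1 ← R1 / (2).
R2 ← R2 + 2·R1.
R3 ← R3 + 3·R1.
R4 ← R4 + 3·R1.
R5 ← R5 + 4·R1.
R2 ← R2 / (-1).
R1 ← R1 − 1·R2.
R3 ← R3 − 7·R2.
R4 ← R4 − 1·R2.
R5 ← R5 − 1·R2.
R3 ← R3 / (26).
R1 ← R1 − 5·R3.
R2 ← R2 + 2·R3.
R4 ← R4 − 17·R3.
R5 ← R5 − 12·R3.
R4 ← R4 / (449/26).
R1 ← R1 − 51/26·R4.
R2 ← R2 − 21/13·R4.
R3 ← R3 + 31/26·R4.
R5 ← R5 − 95/13·R4.
R5 ← R5 / (-2986/449).
R1 ← R1 + 603/449·R5.
R2 ← R2 + 74/449·R5.
R3 ← R3 − 76/449·R5.
R4 ← R4 + 168/449·R5.
Reading off the reduced rows gives x = 4, y = 4, z = 3, u = -6, v = -6.

x = 4, y = 4, z = 3, u = -6, v = -6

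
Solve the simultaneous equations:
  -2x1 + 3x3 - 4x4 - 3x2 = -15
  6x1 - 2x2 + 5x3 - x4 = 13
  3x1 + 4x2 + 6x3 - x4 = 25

infinitely many solutions

Row-reduce:
R1 ← R1 / (-2).
R2 ← R2 − 6·R1.
R3 ← R3 − 3·R1.
R2 ← R2 / (-11).
R1 ← R1 − 3/2·R2.
R3 ← R3 + 1/2·R2.
R3 ← R3 / (217/22).
R1 ← R1 − 9/22·R3.
R2 ← R2 + 14/11·R3.
Rank is 3 with 4 unknowns, leaving x4 free.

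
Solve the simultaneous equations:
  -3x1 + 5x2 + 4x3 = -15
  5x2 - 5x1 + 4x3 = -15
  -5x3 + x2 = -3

x1 = 0, x2 = -3, x3 = 0

Row-reduce the augmented matrix:
R1 ← R1 / (-3).
R2 ← R2 + 5·R1.
R2 ← R2 / (-10/3).
R1 ← R1 + 5/3·R2.
R3 ← R3 − 1·R2.
R3 ← R3 / (-29/5).
R2 ← R2 − 4/5·R3.
Reading off the reduced rows gives x1 = 0, x2 = -3, x3 = 0.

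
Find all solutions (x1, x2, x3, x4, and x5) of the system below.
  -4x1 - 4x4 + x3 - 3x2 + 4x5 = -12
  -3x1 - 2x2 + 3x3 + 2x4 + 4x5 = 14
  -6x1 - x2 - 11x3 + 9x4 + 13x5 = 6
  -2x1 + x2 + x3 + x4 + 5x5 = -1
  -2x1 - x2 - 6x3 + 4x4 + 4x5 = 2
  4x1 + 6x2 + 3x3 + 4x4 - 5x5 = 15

Row-reduce:
R1 ← R1 / (-4).
R2 ← R2 + 3·R1.
R3 ← R3 + 6·R1.
R4 ← R4 + 2·R1.
R5 ← R5 + 2·R1.
R6 ← R6 − 4·R1.
R2 ← R2 / (1/4).
R1 ← R1 − 3/4·R2.
R3 ← R3 − 7/2·R2.
R4 ← R4 − 5/2·R2.
R5 ← R5 − 1/2·R2.
R6 ← R6 − 3·R2.
R3 ← R3 / (-44).
R1 ← R1 + 7·R3.
R2 ← R2 − 9·R3.
R4 ← R4 + 22·R3.
R5 ← R5 + 11·R3.
R6 ← R6 + 23·R3.
R4 ← R4 / (-39/2).
R1 ← R1 + 21/4·R4.
R2 ← R2 − 35/4·R4.
R3 ← R3 − 5/4·R4.
R5 ← R5 − 39/4·R4.
R6 ← R6 + 125/4·R4.
Swap R5 and R6.
R5 ← R5 / (-1601/429).
R1 ← R1 + 278/143·R5.
R2 ← R2 − 428/429·R5.
R3 ← R3 + 28/429·R5.
R4 ← R4 − 7/39·R5.
Row 6 reduces to 0 = -3/2, a contradiction. The system is inconsistent.

no solution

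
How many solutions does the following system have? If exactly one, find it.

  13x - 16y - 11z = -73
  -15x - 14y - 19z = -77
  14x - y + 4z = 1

no solution

Row-reduce:
R1 ← R1 / (13).
R2 ← R2 + 15·R1.
R3 ← R3 − 14·R1.
R2 ← R2 / (-422/13).
R1 ← R1 + 16/13·R2.
R3 ← R3 − 211/13·R2.
Row 3 reduces to 0 = -1, a contradiction. The system is inconsistent.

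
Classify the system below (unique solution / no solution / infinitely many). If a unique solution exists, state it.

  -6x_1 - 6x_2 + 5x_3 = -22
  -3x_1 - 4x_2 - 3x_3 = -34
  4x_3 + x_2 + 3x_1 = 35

Row-reduce the augmented matrix:
R1 ← R1 / (-6).
R2 ← R2 + 3·R1.
R3 ← R3 − 3·R1.
R2 ← R2 / (-1).
R1 ← R1 − 1·R2.
R3 ← R3 + 2·R2.
R3 ← R3 / (35/2).
R1 ← R1 + 19/3·R3.
R2 ← R2 − 11/2·R3.
Reading off the reduced rows gives x_1 = 6, x_2 = 1, x_3 = 4.

x_1 = 6, x_2 = 1, x_3 = 4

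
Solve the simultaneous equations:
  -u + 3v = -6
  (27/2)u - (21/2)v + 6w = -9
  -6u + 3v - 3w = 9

Row-reduce:
R1 ← R1 / (-1).
R2 ← R2 − 27/2·R1.
R3 ← R3 + 6·R1.
R2 ← R2 / (30).
R1 ← R1 + 3·R2.
R3 ← R3 + 15·R2.
Rank is 2 with 3 unknowns, leaving w free.

infinitely many solutions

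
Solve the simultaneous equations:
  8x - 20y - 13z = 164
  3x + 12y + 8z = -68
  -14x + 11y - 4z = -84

x = 4, y = -4, z = -4

Row-reduce the augmented matrix:
R1 ← R1 / (8).
R2 ← R2 − 3·R1.
R3 ← R3 + 14·R1.
R2 ← R2 / (39/2).
R1 ← R1 + 5/2·R2.
R3 ← R3 + 24·R2.
R3 ← R3 / (-567/52).
R1 ← R1 − 1/39·R3.
R2 ← R2 − 103/156·R3.
Reading off the reduced rows gives x = 4, y = -4, z = -4.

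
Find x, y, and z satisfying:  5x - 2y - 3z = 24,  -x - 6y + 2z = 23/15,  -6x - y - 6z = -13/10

x = 14/5, y = -3/2, z = -7/3

Row-reduce the augmented matrix:
R1 ← R1 / (5).
R2 ← R2 + 1·R1.
R3 ← R3 + 6·R1.
R2 ← R2 / (-32/5).
R1 ← R1 + 2/5·R2.
R3 ← R3 + 17/5·R2.
R3 ← R3 / (-331/32).
R1 ← R1 + 11/16·R3.
R2 ← R2 + 7/32·R3.
Reading off the reduced rows gives x = 14/5, y = -3/2, z = -7/3.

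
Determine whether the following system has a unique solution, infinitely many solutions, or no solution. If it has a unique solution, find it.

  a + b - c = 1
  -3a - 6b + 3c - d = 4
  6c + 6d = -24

infinitely many solutions

Row-reduce:
R2 ← R2 + 3·R1.
R2 ← R2 / (-3).
R1 ← R1 − 1·R2.
R3 ← R3 / (6).
R1 ← R1 + 1·R3.
Rank is 3 with 4 unknowns, leaving d free.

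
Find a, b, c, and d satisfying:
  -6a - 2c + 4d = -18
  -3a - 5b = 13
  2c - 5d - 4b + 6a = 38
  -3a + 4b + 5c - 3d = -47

Row-reduce the augmented matrix:
R1 ← R1 / (-6).
R2 ← R2 + 3·R1.
R3 ← R3 − 6·R1.
R4 ← R4 + 3·R1.
R2 ← R2 / (-5).
R3 ← R3 + 4·R2.
R4 ← R4 − 4·R2.
R3 ← R3 / (-4/5).
R1 ← R1 − 1/3·R3.
R2 ← R2 + 1/5·R3.
R4 ← R4 − 34/5·R3.
R4 ← R4 / (-3/2).
R1 ← R1 + 5/12·R4.
R2 ← R2 − 1/4·R4.
R3 ← R3 + 3/4·R4.
Reading off the reduced rows gives a = 4, b = -5, c = -3, d = 0.

a = 4, b = -5, c = -3, d = 0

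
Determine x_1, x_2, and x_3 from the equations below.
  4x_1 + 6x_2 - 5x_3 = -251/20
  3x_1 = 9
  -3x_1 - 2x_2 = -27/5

x_1 = 3, x_2 = -9/5, x_3 = 11/4

Row-reduce the augmented matrix:
R1 ← R1 / (4).
R2 ← R2 − 3·R1.
R3 ← R3 + 3·R1.
R2 ← R2 / (-9/2).
R1 ← R1 − 3/2·R2.
R3 ← R3 − 5/2·R2.
R3 ← R3 / (-5/3).
R2 ← R2 + 5/6·R3.
Reading off the reduced rows gives x_1 = 3, x_2 = -9/5, x_3 = 11/4.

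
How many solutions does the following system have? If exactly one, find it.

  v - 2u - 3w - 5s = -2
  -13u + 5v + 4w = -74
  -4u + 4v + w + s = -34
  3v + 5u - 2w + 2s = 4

no solution

Row-reduce:
R1 ← R1 / (-2).
R2 ← R2 + 13·R1.
R3 ← R3 + 4·R1.
R4 ← R4 − 5·R1.
R2 ← R2 / (-3/2).
R1 ← R1 + 1/2·R2.
R3 ← R3 − 2·R2.
R4 ← R4 − 11/2·R2.
R3 ← R3 / (115/3).
R1 ← R1 + 19/3·R3.
R2 ← R2 + 47/3·R3.
R4 ← R4 − 230/3·R3.
Row 4 reduces to 0 = -2, a contradiction. The system is inconsistent.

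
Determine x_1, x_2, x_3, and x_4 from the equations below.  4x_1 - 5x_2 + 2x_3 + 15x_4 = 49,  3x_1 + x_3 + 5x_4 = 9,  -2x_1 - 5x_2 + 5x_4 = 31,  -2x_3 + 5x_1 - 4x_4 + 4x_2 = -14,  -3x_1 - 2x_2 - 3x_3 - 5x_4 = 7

Row-reduce the augmented matrix:
R1 ← R1 / (4).
R2 ← R2 − 3·R1.
R3 ← R3 + 2·R1.
R4 ← R4 − 5·R1.
R5 ← R5 + 3·R1.
R2 ← R2 / (15/4).
R1 ← R1 + 5/4·R2.
R3 ← R3 + 15/2·R2.
R4 ← R4 − 41/4·R2.
R5 ← R5 + 23/4·R2.
Swap R3 and R4.
R3 ← R3 / (-47/15).
R1 ← R1 − 1/3·R3.
R2 ← R2 + 2/15·R3.
R5 ← R5 + 34/15·R3.
Swap R4 and R5.
R4 ← R4 / (36/47).
R1 ← R1 − 50/47·R4.
R2 ← R2 + 67/47·R4.
R3 ← R3 − 85/47·R4.
R5 reduces to 0 = 0, so the extra equation is consistent.
Reading off the reduced rows gives x_1 = 2, x_2 = -6, x_3 = -2, x_4 = 1.

x_1 = 2, x_2 = -6, x_3 = -2, x_4 = 1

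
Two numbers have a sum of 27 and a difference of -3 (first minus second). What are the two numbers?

Let x = first number, y = second number.
  x + y = 27
  x - y = -3
Row-reduce the augmented matrix:
R2 ← R2 − 1·R1.
R2 ← R2 / (-2).
R1 ← R1 − 1·R2.
Reading off the reduced rows gives x = 12, y = 15.

first number: 12, second number: 15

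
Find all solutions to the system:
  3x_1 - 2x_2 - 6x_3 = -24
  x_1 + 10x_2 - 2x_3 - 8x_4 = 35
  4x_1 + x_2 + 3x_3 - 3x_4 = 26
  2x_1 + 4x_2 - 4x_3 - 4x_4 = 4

no solution

Row-reduce:
R1 ← R1 / (3).
R2 ← R2 − 1·R1.
R3 ← R3 − 4·R1.
R4 ← R4 − 2·R1.
R2 ← R2 / (32/3).
R1 ← R1 + 2/3·R2.
R3 ← R3 − 11/3·R2.
R4 ← R4 − 16/3·R2.
R3 ← R3 / (11).
R1 ← R1 + 2·R3.
Row 4 reduces to 0 = -3/2, a contradiction. The system is inconsistent.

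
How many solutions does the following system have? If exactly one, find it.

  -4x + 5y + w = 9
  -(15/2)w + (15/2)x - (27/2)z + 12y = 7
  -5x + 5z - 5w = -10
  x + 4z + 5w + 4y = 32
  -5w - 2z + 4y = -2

Row-reduce:
R1 ← R1 / (-4).
R2 ← R2 − 15/2·R1.
R3 ← R3 + 5·R1.
R4 ← R4 − 1·R1.
R2 ← R2 / (171/8).
R1 ← R1 + 5/4·R2.
R3 ← R3 + 25/4·R2.
R4 ← R4 − 21/4·R2.
R5 ← R5 − 4·R2.
R3 ← R3 / (20/19).
R1 ← R1 + 15/19·R3.
R2 ← R2 + 12/19·R3.
R4 ← R4 − 139/19·R3.
R5 ← R5 − 10/19·R3.
R4 ← R4 / (123/2).
R1 ← R1 + 13/2·R4.
R2 ← R2 + 5·R4.
R3 ← R3 + 15/2·R4.
Row 5 reduces to 0 = 2/3, a contradiction. The system is inconsistent.

no solution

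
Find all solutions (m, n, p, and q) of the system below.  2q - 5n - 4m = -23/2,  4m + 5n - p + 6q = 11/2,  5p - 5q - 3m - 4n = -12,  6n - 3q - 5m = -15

m = 3, n = -1/2, p = -2, q = -1

Row-reduce the augmented matrix:
R1 ← R1 / (-4).
R2 ← R2 − 4·R1.
R3 ← R3 + 3·R1.
R4 ← R4 + 5·R1.
Swap R2 and R3.
R2 ← R2 / (-1/4).
R1 ← R1 − 5/4·R2.
R4 ← R4 − 49/4·R2.
R3 ← R3 / (-1).
R1 ← R1 − 25·R3.
R2 ← R2 + 20·R3.
R4 ← R4 − 245·R3.
R4 ← R4 / (1636).
R1 ← R1 − 167·R4.
R2 ← R2 + 134·R4.
R3 ← R3 + 8·R4.
Reading off the reduced rows gives m = 3, n = -1/2, p = -2, q = -1.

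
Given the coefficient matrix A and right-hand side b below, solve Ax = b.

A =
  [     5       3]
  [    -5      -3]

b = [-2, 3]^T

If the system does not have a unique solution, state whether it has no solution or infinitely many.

Row-reduce:
R1 ← R1 / (5).
R2 ← R2 + 5·R1.
Row 2 reduces to 0 = 1, a contradiction. The system is inconsistent.

no solution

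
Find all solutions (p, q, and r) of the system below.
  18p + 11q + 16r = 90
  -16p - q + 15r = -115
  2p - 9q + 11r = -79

p = 4, q = 6, r = -3

Row-reduce the augmented matrix:
R1 ← R1 / (18).
R2 ← R2 + 16·R1.
R3 ← R3 − 2·R1.
R2 ← R2 / (79/9).
R1 ← R1 − 11/18·R2.
R3 ← R3 + 92/9·R2.
R3 ← R3 / (3417/79).
R1 ← R1 + 181/158·R3.
R2 ← R2 − 263/79·R3.
Reading off the reduced rows gives p = 4, q = 6, r = -3.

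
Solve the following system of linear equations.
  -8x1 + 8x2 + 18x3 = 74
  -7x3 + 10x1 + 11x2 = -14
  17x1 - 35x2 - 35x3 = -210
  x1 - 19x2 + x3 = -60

Row-reduce:
R1 ← R1 / (-8).
R2 ← R2 − 10·R1.
R3 ← R3 − 17·R1.
R4 ← R4 − 1·R1.
R2 ← R2 / (21).
R1 ← R1 + 1·R2.
R3 ← R3 + 18·R2.
R4 ← R4 + 18·R2.
R3 ← R3 / (463/28).
R1 ← R1 + 127/84·R3.
R2 ← R2 − 31/42·R3.
R4 ← R4 − 463/28·R3.
Row 4 reduces to 0 = 2, a contradiction. The system is inconsistent.

no solution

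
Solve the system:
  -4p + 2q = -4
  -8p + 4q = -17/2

no solution

Row-reduce:
R1 ← R1 / (-4).
R2 ← R2 + 8·R1.
Row 2 reduces to 0 = -1/2, a contradiction. The system is inconsistent.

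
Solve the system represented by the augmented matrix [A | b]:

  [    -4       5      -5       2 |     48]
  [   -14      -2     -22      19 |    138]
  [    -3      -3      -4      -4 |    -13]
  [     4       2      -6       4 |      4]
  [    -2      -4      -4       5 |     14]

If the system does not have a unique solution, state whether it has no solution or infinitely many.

Row-reduce the augmented matrix:
R1 ← R1 / (-4).
R2 ← R2 + 14·R1.
R3 ← R3 + 3·R1.
R4 ← R4 − 4·R1.
R5 ← R5 + 2·R1.
R2 ← R2 / (-39/2).
R1 ← R1 + 5/4·R2.
R3 ← R3 + 27/4·R2.
R4 ← R4 − 7·R2.
R5 ← R5 + 13/2·R2.
R3 ← R3 / (17/13).
R1 ← R1 − 20/13·R3.
R2 ← R2 − 3/13·R3.
R4 ← R4 + 164/13·R3.
R4 ← R4 / (-1408/17).
R1 ← R1 − 343/34·R4.
R2 ← R2 − 37/34·R4.
R3 ← R3 + 251/34·R4.
R5 reduces to 0 = 0, so the extra equation is consistent.
Reading off the reduced rows gives x_1 = -5, x_2 = 4, x_3 = 0, x_4 = 4.

x_1 = -5, x_2 = 4, x_3 = 0, x_4 = 4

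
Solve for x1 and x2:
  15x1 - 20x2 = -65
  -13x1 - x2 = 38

x1 = -3, x2 = 1

From equation 2: x2 = -38 − 13·x1.
Substitute into equation 1 and solve: x1 = -3.
Then x2 = 1.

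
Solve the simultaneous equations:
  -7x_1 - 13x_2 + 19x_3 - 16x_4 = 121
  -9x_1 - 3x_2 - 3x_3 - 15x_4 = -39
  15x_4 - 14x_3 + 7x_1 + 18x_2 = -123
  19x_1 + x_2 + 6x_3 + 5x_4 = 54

x_1 = 1, x_2 = -5, x_3 = 5, x_4 = 2

Row-reduce the augmented matrix:
R1 ← R1 / (-7).
R2 ← R2 + 9·R1.
R3 ← R3 − 7·R1.
R4 ← R4 − 19·R1.
R2 ← R2 / (96/7).
R1 ← R1 − 13/7·R2.
R3 ← R3 − 5·R2.
R4 ← R4 + 240/7·R2.
R3 ← R3 / (15).
R1 ← R1 − 1·R3.
R2 ← R2 + 2·R3.
R4 ← R4 + 11·R3.
R4 ← R4 / (-12827/480).
R1 ← R1 − 26/15·R4.
R2 ← R2 − 1/480·R4.
R3 ← R3 + 97/480·R4.
Reading off the reduced rows gives x_1 = 1, x_2 = -5, x_3 = 5, x_4 = 2.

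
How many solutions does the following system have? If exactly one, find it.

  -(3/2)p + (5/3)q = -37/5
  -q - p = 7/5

p = 8/5, q = -3

From equation 2: p = -7/5 − q.
Substitute into equation 1 and solve: q = -3.
Then p = 8/5.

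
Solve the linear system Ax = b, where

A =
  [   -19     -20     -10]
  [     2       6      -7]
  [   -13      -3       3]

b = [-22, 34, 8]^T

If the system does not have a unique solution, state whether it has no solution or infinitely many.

Row-reduce the augmented matrix:
R1 ← R1 / (-19).
R2 ← R2 − 2·R1.
R3 ← R3 + 13·R1.
R2 ← R2 / (74/19).
R1 ← R1 − 20/19·R2.
R3 ← R3 − 203/19·R2.
R3 ← R3 / (2363/74).
R1 ← R1 − 100/37·R3.
R2 ← R2 + 153/74·R3.
Reading off the reduced rows gives x_1 = -2, x_2 = 4, x_3 = -2.

x_1 = -2, x_2 = 4, x_3 = -2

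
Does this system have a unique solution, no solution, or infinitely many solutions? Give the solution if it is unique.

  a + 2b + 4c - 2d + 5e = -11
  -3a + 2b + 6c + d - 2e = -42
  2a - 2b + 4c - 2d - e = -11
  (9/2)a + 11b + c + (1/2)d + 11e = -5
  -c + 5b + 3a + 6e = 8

Row-reduce:
R2 ← R2 + 3·R1.
R3 ← R3 − 2·R1.
R4 ← R4 − 9/2·R1.
R5 ← R5 − 3·R1.
R2 ← R2 / (8).
R1 ← R1 − 2·R2.
R3 ← R3 + 6·R2.
R4 ← R4 − 2·R2.
R5 ← R5 + 1·R2.
R3 ← R3 / (19/2).
R1 ← R1 + 1/2·R3.
R2 ← R2 − 9/4·R3.
R4 ← R4 + 43/2·R3.
R5 ← R5 + 43/4·R3.
R4 ← R4 / (129/19).
R1 ← R1 + 16/19·R4.
R2 ← R2 + 4/19·R4.
R3 ← R3 + 7/38·R4.
R5 ← R5 − 129/38·R4.
Rank is 4 with 5 unknowns, leaving e free.

infinitely many solutions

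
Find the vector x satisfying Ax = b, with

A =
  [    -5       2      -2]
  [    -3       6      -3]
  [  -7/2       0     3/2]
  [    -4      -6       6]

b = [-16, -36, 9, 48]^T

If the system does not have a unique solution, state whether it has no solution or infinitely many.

Row-reduce:
R1 ← R1 / (-5).
R2 ← R2 + 3·R1.
R3 ← R3 + 7/2·R1.
R4 ← R4 + 4·R1.
R2 ← R2 / (24/5).
R1 ← R1 + 2/5·R2.
R3 ← R3 + 7/5·R2.
R4 ← R4 + 38/5·R2.
R3 ← R3 / (19/8).
R1 ← R1 − 1/4·R3.
R2 ← R2 + 3/8·R3.
R4 ← R4 − 19/4·R3.
Row 4 reduces to 0 = -6, a contradiction. The system is inconsistent.

no solution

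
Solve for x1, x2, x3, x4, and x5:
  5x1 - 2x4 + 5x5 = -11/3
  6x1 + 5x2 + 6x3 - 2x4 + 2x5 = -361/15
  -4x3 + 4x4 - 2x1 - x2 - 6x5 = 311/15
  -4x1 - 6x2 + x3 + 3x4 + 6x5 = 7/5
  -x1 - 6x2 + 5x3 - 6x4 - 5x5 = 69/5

Row-reduce the augmented matrix:
R1 ← R1 / (5).
R2 ← R2 − 6·R1.
R3 ← R3 + 2·R1.
R4 ← R4 + 4·R1.
R5 ← R5 + 1·R1.
R2 ← R2 / (5).
R3 ← R3 + 1·R2.
R4 ← R4 + 6·R2.
R5 ← R5 + 6·R2.
R3 ← R3 / (-14/5).
R2 ← R2 − 6/5·R3.
R4 ← R4 − 41/5·R3.
R5 ← R5 − 61/5·R3.
R4 ← R4 / (402/35).
R1 ← R1 + 2/5·R4.
R2 ← R2 − 52/35·R4.
R3 ← R3 + 41/35·R4.
R5 ← R5 − 293/35·R4.
R5 ← R5 / (-4675/201).
R1 ← R1 − 139/201·R5.
R2 ← R2 + 344/201·R5.
R3 ← R3 − 163/201·R5.
R4 ← R4 + 155/201·R5.
Reading off the reduced rows gives x1 = 6/5, x2 = -3, x3 = -2, x4 = 1/3, x5 = -9/5.

x1 = 6/5, x2 = -3, x3 = -2, x4 = 1/3, x5 = -9/5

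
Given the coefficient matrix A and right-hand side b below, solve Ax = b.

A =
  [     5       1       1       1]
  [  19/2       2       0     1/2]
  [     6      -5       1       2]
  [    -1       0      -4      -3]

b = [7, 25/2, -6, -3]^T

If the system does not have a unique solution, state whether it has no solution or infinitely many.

infinitely many solutions

Row-reduce:
R1 ← R1 / (5).
R2 ← R2 − 19/2·R1.
R3 ← R3 − 6·R1.
R4 ← R4 + 1·R1.
R2 ← R2 / (1/10).
R1 ← R1 − 1/5·R2.
R3 ← R3 + 31/5·R2.
R4 ← R4 − 1/5·R2.
R3 ← R3 / (-118).
R1 ← R1 − 4·R3.
R2 ← R2 + 19·R3.
Rank is 3 with 4 unknowns, leaving x_4 free.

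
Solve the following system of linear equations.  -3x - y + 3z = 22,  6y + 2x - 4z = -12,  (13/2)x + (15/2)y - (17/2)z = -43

no solution

Row-reduce:
R1 ← R1 / (-3).
R2 ← R2 − 2·R1.
R3 ← R3 − 13/2·R1.
R2 ← R2 / (16/3).
R1 ← R1 − 1/3·R2.
R3 ← R3 − 16/3·R2.
Row 3 reduces to 0 = 2, a contradiction. The system is inconsistent.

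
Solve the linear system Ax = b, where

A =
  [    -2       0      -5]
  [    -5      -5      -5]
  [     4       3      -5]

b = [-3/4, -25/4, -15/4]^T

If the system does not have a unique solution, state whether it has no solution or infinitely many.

Row-reduce the augmented matrix:
R1 ← R1 / (-2).
R2 ← R2 + 5·R1.
R3 ← R3 − 4·R1.
R2 ← R2 / (-5).
R3 ← R3 − 3·R2.
R3 ← R3 / (-21/2).
R1 ← R1 − 5/2·R3.
R2 ← R2 + 3/2·R3.
Reading off the reduced rows gives x_1 = -3/2, x_2 = 2, x_3 = 3/4.

x_1 = -3/2, x_2 = 2, x_3 = 3/4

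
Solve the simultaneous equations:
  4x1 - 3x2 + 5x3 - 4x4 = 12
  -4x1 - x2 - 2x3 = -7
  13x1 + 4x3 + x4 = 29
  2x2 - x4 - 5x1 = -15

Row-reduce:
R1 ← R1 / (4).
R2 ← R2 + 4·R1.
R3 ← R3 − 13·R1.
R4 ← R4 + 5·R1.
R2 ← R2 / (-4).
R1 ← R1 + 3/4·R2.
R3 ← R3 − 39/4·R2.
R4 ← R4 + 7/4·R2.
R3 ← R3 / (-79/16).
R1 ← R1 − 11/16·R3.
R2 ← R2 + 3/4·R3.
R4 ← R4 − 79/16·R3.
Rank is 3 with 4 unknowns, leaving x4 free.

infinitely many solutions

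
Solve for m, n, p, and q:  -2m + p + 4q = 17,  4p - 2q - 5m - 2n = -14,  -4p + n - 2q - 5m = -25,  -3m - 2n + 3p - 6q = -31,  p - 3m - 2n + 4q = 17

m = 2, n = -1, p = 1, q = 5

Row-reduce the augmented matrix:
R1 ← R1 / (-2).
R2 ← R2 + 5·R1.
R3 ← R3 + 5·R1.
R4 ← R4 + 3·R1.
R5 ← R5 + 3·R1.
R2 ← R2 / (-2).
R3 ← R3 − 1·R2.
R4 ← R4 + 2·R2.
R5 ← R5 + 2·R2.
R3 ← R3 / (-23/4).
R1 ← R1 + 1/2·R3.
R2 ← R2 + 3/4·R3.
R5 ← R5 + 2·R3.
Swap R4 and R5.
R4 ← R4 / (374/23).
R1 ← R1 + 10/23·R4.
R2 ← R2 − 192/23·R4.
R3 ← R3 − 72/23·R4.
R5 reduces to 0 = 0, so the extra equation is consistent.
Reading off the reduced rows gives m = 2, n = -1, p = 1, q = 5.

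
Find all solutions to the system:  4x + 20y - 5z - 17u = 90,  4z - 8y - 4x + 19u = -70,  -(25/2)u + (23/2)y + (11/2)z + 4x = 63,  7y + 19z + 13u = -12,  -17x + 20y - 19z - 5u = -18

Row-reduce:
R1 ← R1 / (4).
R2 ← R2 + 4·R1.
R3 ← R3 − 4·R1.
R5 ← R5 + 17·R1.
R2 ← R2 / (12).
R1 ← R1 − 5·R2.
R3 ← R3 + 17/2·R2.
R4 ← R4 − 7·R2.
R5 ← R5 − 105·R2.
R3 ← R3 / (235/24).
R1 ← R1 + 5/6·R3.
R2 ← R2 + 1/12·R3.
R4 ← R4 − 235/12·R3.
R5 ← R5 + 63/2·R3.
Swap R4 and R5.
R4 ← R4 / (-71173/940).
R1 ← R1 + 861/188·R4.
R2 ← R2 − 51/235·R4.
R3 ← R3 − 142/235·R4.
Row 5 reduces to 0 = 2, a contradiction. The system is inconsistent.

no solution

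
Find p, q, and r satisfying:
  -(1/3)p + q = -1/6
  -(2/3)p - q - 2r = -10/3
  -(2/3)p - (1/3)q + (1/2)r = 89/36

p = -3/2, q = -2/3, r = 5/2

Row-reduce the augmented matrix:
R1 ← R1 / (-1/3).
R2 ← R2 + 2/3·R1.
R3 ← R3 + 2/3·R1.
R2 ← R2 / (-3).
R1 ← R1 + 3·R2.
R3 ← R3 + 7/3·R2.
R3 ← R3 / (37/18).
R1 ← R1 − 2·R3.
R2 ← R2 − 2/3·R3.
Reading off the reduced rows gives p = -3/2, q = -2/3, r = 5/2.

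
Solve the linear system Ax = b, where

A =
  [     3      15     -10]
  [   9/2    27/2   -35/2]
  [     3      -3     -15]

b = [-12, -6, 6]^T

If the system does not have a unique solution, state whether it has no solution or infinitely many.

no solution

Row-reduce:
R1 ← R1 / (3).
R2 ← R2 − 9/2·R1.
R3 ← R3 − 3·R1.
R2 ← R2 / (-9).
R1 ← R1 − 5·R2.
R3 ← R3 + 18·R2.
Row 3 reduces to 0 = -6, a contradiction. The system is inconsistent.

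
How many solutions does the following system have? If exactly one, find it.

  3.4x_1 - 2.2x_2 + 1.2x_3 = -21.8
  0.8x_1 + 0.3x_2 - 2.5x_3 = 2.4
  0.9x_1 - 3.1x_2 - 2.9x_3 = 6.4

Row-reduce the augmented matrix:
R1 ← R1 / (17/5).
R2 ← R2 − 4/5·R1.
R3 ← R3 − 9/10·R1.
R2 ← R2 / (139/170).
R1 ← R1 + 11/17·R2.
R3 ← R3 + 214/85·R2.
R3 ← R3 / (-16381/1390).
R1 ← R1 + 257/139·R3.
R2 ← R2 + 473/139·R3.
Reading off the reduced rows gives x_1 = -6, x_2 = -1, x_3 = -3.

x_1 = -6, x_2 = -1, x_3 = -3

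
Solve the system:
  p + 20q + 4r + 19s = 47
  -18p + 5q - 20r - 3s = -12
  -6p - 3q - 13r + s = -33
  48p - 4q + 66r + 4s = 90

Row-reduce:
R2 ← R2 + 18·R1.
R3 ← R3 + 6·R1.
R4 ← R4 − 48·R1.
R2 ← R2 / (365).
R1 ← R1 − 20·R2.
R3 ← R3 − 117·R2.
R4 ← R4 + 964·R2.
R3 ← R3 / (-2069/365).
R1 ← R1 − 84/73·R3.
R2 ← R2 − 52/365·R3.
R4 ← R4 − 4138/365·R3.
Rank is 3 with 4 unknowns, leaving s free.

infinitely many solutions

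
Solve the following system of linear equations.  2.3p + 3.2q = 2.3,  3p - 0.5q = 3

p = 1, q = 0

Row-reduce the augmented matrix:
R1 ← R1 / (23/10).
R2 ← R2 − 3·R1.
R2 ← R2 / (-215/46).
R1 ← R1 − 32/23·R2.
Reading off the reduced rows gives p = 1, q = 0.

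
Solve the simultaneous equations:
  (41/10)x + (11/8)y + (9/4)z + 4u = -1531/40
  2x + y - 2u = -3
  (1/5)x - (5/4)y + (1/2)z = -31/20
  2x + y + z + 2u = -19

Row-reduce:
R1 ← R1 / (41/10).
R2 ← R2 − 2·R1.
R3 ← R3 − 1/5·R1.
R4 ← R4 − 2·R1.
R2 ← R2 / (27/82).
R1 ← R1 − 55/164·R2.
R3 ← R3 + 54/41·R2.
R4 ← R4 − 27/82·R2.
R3 ← R3 / (-4).
R1 ← R1 − 5/3·R3.
R2 ← R2 + 10/3·R3.
R4 ← R4 − 1·R3.
Row 4 reduces to 0 = -1/4, a contradiction. The system is inconsistent.

no solution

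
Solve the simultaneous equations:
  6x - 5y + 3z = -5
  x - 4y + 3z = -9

Row-reduce:
R1 ← R1 / (6).
R2 ← R2 − 1·R1.
R2 ← R2 / (-19/6).
R1 ← R1 + 5/6·R2.
Rank is 2 with 3 unknowns, leaving z free.

infinitely many solutions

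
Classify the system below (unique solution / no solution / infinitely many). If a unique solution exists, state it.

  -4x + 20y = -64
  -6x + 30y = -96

infinitely many solutions

Row-reduce:
R1 ← R1 / (-4).
R2 ← R2 + 6·R1.
Rank is 1 with 2 unknowns, leaving y free.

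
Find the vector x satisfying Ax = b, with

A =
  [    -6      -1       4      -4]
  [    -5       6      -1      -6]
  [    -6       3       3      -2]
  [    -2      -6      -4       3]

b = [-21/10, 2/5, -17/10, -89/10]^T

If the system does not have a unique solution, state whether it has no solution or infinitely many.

Row-reduce the augmented matrix:
R1 ← R1 / (-6).
R2 ← R2 + 5·R1.
R3 ← R3 + 6·R1.
R4 ← R4 + 2·R1.
R2 ← R2 / (41/6).
R1 ← R1 − 1/6·R2.
R3 ← R3 − 4·R2.
R4 ← R4 + 17/3·R2.
R3 ← R3 / (63/41).
R1 ← R1 + 23/41·R3.
R2 ← R2 + 26/41·R3.
R4 ← R4 + 366/41·R3.
R4 ← R4 / (479/21).
R1 ← R1 − 128/63·R4.
R2 ← R2 − 68/63·R4.
R3 ← R3 − 146/63·R4.
Reading off the reduced rows gives x_1 = 1, x_2 = 1/2, x_3 = 3/5, x_4 = -1/2.

x_1 = 1, x_2 = 1/2, x_3 = 3/5, x_4 = -1/2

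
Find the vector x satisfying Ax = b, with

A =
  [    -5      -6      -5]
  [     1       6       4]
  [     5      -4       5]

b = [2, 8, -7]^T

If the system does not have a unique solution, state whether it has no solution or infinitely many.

x_1 = -3, x_2 = 1/2, x_3 = 2

Row-reduce the augmented matrix:
R1 ← R1 / (-5).
R2 ← R2 − 1·R1.
R3 ← R3 − 5·R1.
R2 ← R2 / (24/5).
R1 ← R1 − 6/5·R2.
R3 ← R3 + 10·R2.
R3 ← R3 / (25/4).
R1 ← R1 − 1/4·R3.
R2 ← R2 − 5/8·R3.
Reading off the reduced rows gives x_1 = -3, x_2 = 1/2, x_3 = 2.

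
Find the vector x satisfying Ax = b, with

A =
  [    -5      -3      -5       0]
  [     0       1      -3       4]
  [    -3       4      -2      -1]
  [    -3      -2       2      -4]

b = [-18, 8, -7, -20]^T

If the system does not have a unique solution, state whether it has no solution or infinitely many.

x_1 = 4, x_2 = 1, x_3 = -1, x_4 = 1

Row-reduce the augmented matrix:
R1 ← R1 / (-5).
R3 ← R3 + 3·R1.
R4 ← R4 + 3·R1.
R1 ← R1 − 3/5·R2.
R3 ← R3 − 29/5·R2.
R4 ← R4 + 1/5·R2.
R3 ← R3 / (92/5).
R1 ← R1 − 14/5·R3.
R2 ← R2 + 3·R3.
R4 ← R4 − 22/5·R3.
R4 ← R4 / (119/46).
R1 ← R1 − 59/46·R4.
R2 ← R2 − 5/92·R4.
R3 ← R3 + 121/92·R4.
Reading off the reduced rows gives x_1 = 4, x_2 = 1, x_3 = -1, x_4 = 1.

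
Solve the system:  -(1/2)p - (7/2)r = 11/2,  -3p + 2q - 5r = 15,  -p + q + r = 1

Row-reduce:
R1 ← R1 / (-1/2).
R2 ← R2 + 3·R1.
R3 ← R3 + 1·R1.
R2 ← R2 / (2).
R3 ← R3 − 1·R2.
Row 3 reduces to 0 = -1, a contradiction. The system is inconsistent.

no solution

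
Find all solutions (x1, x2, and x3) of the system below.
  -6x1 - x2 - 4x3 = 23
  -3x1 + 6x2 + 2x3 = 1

infinitely many solutions

Row-reduce:
R1 ← R1 / (-6).
R2 ← R2 + 3·R1.
R2 ← R2 / (13/2).
R1 ← R1 − 1/6·R2.
Rank is 2 with 3 unknowns, leaving x3 free.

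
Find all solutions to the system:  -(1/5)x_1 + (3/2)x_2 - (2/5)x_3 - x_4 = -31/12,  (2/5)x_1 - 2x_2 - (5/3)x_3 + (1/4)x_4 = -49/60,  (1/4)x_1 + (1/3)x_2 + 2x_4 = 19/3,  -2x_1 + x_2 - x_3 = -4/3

x_1 = 2/3, x_2 = 1/2, x_3 = 1/2, x_4 = 3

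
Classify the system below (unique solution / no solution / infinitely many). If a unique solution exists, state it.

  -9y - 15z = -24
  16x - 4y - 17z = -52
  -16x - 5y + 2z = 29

Row-reduce:
Swap R1 and R2.
R1 ← R1 / (16).
R3 ← R3 + 16·R1.
R2 ← R2 / (-9).
R1 ← R1 + 1/4·R2.
R3 ← R3 + 9·R2.
Row 3 reduces to 0 = 1, a contradiction. The system is inconsistent.

no solution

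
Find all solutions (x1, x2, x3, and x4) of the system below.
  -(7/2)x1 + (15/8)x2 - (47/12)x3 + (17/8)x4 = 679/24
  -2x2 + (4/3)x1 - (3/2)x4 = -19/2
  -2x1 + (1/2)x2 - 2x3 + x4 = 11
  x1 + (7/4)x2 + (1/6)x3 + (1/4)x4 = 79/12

no solution

Row-reduce:
R1 ← R1 / (-7/2).
R2 ← R2 − 4/3·R1.
R3 ← R3 + 2·R1.
R4 ← R4 − 1·R1.
R2 ← R2 / (-9/7).
R1 ← R1 + 15/28·R2.
R3 ← R3 + 4/7·R2.
R4 ← R4 − 16/7·R2.
R3 ← R3 / (73/81).
R1 ← R1 − 47/27·R3.
R2 ← R2 − 94/81·R3.
R4 ← R4 + 292/81·R3.
Row 4 reduces to 0 = -6, a contradiction. The system is inconsistent.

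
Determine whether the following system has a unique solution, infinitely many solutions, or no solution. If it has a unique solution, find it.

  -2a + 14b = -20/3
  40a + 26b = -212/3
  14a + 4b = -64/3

a = -4/3, b = -2/3

Row-reduce the augmented matrix:
R1 ← R1 / (-2).
R2 ← R2 − 40·R1.
R3 ← R3 − 14·R1.
R2 ← R2 / (306).
R1 ← R1 + 7·R2.
R3 ← R3 − 102·R2.
R3 reduces to 0 = 0, so the extra equation is consistent.
Reading off the reduced rows gives a = -4/3, b = -2/3.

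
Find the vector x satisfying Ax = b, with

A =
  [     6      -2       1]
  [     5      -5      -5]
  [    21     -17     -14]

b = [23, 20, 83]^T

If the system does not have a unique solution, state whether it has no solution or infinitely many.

Row-reduce:
R1 ← R1 / (6).
R2 ← R2 − 5·R1.
R3 ← R3 − 21·R1.
R2 ← R2 / (-10/3).
R1 ← R1 + 1/3·R2.
R3 ← R3 + 10·R2.
Rank is 2 with 3 unknowns, leaving x_3 free.

infinitely many solutions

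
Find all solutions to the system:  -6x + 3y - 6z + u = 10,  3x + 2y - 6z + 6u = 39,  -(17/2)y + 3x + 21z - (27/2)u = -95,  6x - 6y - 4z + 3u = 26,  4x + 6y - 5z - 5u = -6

no solution

Row-reduce:
R1 ← R1 / (-6).
R2 ← R2 − 3·R1.
R3 ← R3 − 3·R1.
R4 ← R4 − 6·R1.
R5 ← R5 − 4·R1.
R2 ← R2 / (7/2).
R1 ← R1 + 1/2·R2.
R3 ← R3 + 7·R2.
R4 ← R4 + 3·R2.
R5 ← R5 − 8·R2.
Swap R3 and R4.
R3 ← R3 / (-124/7).
R1 ← R1 + 2/7·R3.
R2 ← R2 + 18/7·R3.
R5 ← R5 − 81/7·R3.
Swap R4 and R5.
R4 ← R4 / (-4813/372).
R1 ← R1 − 113/186·R4.
R2 ← R2 − 29/62·R4.
R3 ← R3 + 67/124·R4.
Row 5 reduces to 0 = -2, a contradiction. The system is inconsistent.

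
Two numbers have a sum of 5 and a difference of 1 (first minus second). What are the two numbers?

Let x = first number, y = second number.
  y + x = 5
  x - y = 1
From equation 1: x = 5 − y.
Substitute into equation 2 and solve: y = 2.
Then x = 3.

first number: 3, second number: 2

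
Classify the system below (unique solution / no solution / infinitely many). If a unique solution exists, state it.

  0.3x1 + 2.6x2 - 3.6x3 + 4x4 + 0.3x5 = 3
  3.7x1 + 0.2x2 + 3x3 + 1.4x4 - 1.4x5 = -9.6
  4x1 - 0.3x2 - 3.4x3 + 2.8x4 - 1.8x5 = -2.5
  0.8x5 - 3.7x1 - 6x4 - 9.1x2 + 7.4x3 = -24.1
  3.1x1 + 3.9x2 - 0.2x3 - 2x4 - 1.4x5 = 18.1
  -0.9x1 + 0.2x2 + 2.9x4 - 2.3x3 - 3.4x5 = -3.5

x1 = 0, x2 = 3, x3 = -2, x4 = -3, x5 = 0

Row-reduce the augmented matrix:
R1 ← R1 / (3/10).
R2 ← R2 − 37/10·R1.
R3 ← R3 − 4·R1.
R4 ← R4 + 37/10·R1.
R5 ← R5 − 31/10·R1.
R6 ← R6 + 9/10·R1.
R2 ← R2 / (-478/15).
R1 ← R1 − 26/3·R2.
R3 ← R3 + 1049/30·R2.
R4 ← R4 − 689/30·R2.
R5 ← R5 + 689/30·R2.
R6 ← R6 − 8·R2.
R3 ← R3 / (-7085/956).
R1 ← R1 − 213/239·R3.
R2 ← R2 + 711/478·R3.
R4 ← R4 + 13567/4780·R3.
R5 ← R5 − 13567/4780·R3.
R6 ← R6 + 2869/2390·R3.
R4 ← R4 / (1416498/177125).
R1 ← R1 − 19312/35425·R4.
R2 ← R2 − 38618/35425·R4.
R3 ← R3 + 9861/35425·R4.
R5 ← R5 + 1416498/177125·R4.
R6 ← R6 − 448547/177125·R4.
Swap R5 and R6.
R5 ← R5 / (-28564261/7082490).
R1 ← R1 + 335047/708249·R5.
R2 ← R2 − 110405/1416498·R5.
R3 ← R3 − 55641/944332·R5.
R4 ← R4 − 319693/2832996·R5.
R6 reduces to 0 = 0, so the extra equation is consistent.
Reading off the reduced rows gives x1 = 0, x2 = 3, x3 = -2, x4 = -3, x5 = 0.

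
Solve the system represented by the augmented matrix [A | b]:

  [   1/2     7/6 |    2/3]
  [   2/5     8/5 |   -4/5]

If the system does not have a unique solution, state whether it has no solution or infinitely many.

x_1 = 6, x_2 = -2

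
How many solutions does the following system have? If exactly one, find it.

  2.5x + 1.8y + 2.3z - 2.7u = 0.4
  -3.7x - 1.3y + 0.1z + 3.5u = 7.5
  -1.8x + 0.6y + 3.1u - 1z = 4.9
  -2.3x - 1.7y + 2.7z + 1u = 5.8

Row-reduce the augmented matrix:
R1 ← R1 / (5/2).
R2 ← R2 + 37/10·R1.
R3 ← R3 + 9/5·R1.
R4 ← R4 + 23/10·R1.
R2 ← R2 / (341/250).
R1 ← R1 − 18/25·R2.
R3 ← R3 − 237/125·R2.
R4 ← R4 + 11/250·R2.
R3 ← R3 / (-7186/1705).
R1 ← R1 + 317/341·R3.
R2 ← R2 − 876/341·R3.
R4 ← R4 − 764/155·R3.
R4 ← R4 / (23651/35930).
R1 ← R1 + 17609/14372·R4.
R2 ← R2 − 2735/3593·R4.
R3 ← R3 + 6293/14372·R4.
Reading off the reduced rows gives x = -4, y = 3, z = 1, u = -1.

x = -4, y = 3, z = 1, u = -1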